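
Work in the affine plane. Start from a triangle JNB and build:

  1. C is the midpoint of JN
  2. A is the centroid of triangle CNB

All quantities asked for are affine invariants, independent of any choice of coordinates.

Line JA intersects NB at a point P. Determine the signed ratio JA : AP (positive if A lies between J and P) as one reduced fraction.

Work in coordinates with J = (0, 0), N = (1, 0), B = (0, 1).
1. C is the midpoint of JN ⇒ C = (1/2, 0)
2. A is the centroid of triangle CNB ⇒ A = (1/2, 1/3)
line JA meets NB at P = (3/5, 2/5)
A = J + t·(P−J) with t = 5/6, so JA:AP = 5/6:1/6

JA:AP = 5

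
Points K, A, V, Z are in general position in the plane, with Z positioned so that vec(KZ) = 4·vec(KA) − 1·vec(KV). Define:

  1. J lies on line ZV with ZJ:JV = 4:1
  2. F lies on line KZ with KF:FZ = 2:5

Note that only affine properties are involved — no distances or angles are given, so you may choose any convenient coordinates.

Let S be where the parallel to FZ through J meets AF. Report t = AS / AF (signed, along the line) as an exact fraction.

t = -11/5

Assign K = (0, 0), A = (1, 0), V = (0, 1), Z = (4, -1) — the answer is frame-independent, so this choice is without loss of generality.
1. J lies on line ZV with ZJ:JV = 4:1 ⇒ J = (4/5, 3/5)
2. F lies on line KZ with KF:FZ = 2:5 ⇒ F = (8/7, -2/7)
through J parallel to FZ: direction (20/7, -5/7); meets AF at S = (24/35, 22/35)
S = A + t·(F−A) with t = -11/5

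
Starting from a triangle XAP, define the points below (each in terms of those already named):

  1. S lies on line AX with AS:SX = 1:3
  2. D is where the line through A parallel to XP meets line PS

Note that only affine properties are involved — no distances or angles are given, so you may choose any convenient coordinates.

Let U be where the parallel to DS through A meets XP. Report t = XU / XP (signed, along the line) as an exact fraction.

t = 4/3

Assign X = (0, 0), A = (1, 0), P = (0, 1) — the answer is frame-independent, so this choice is without loss of generality.
1. S lies on line AX with AS:SX = 1:3 ⇒ S = (3/4, 0)
2. D is where the line through A parallel to XP meets line PS ⇒ D = (1, -1/3)
through A parallel to DS: direction (-1/4, 1/3); meets XP at U = (0, 4/3)
U = X + t·(P−X) with t = 4/3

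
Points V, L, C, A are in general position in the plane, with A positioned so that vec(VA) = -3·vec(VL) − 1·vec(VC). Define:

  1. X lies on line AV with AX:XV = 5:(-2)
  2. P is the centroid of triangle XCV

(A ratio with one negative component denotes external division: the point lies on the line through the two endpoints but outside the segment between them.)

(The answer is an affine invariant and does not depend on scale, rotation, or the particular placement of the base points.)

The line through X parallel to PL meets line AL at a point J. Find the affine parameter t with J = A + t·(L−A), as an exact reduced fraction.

Work in coordinates with V = (0, 0), L = (1, 0), C = (0, 1), A = (-3, -1).
1. X lies on line AV with AX:XV = 5:(-2) ⇒ X = (2, 2/3)
2. P is the centroid of triangle XCV ⇒ P = (2/3, 5/9)
through X parallel to PL: direction (1/3, -5/9); meets AL at J = (51/23, 7/23)
J = A + t·(L−A) with t = 30/23

t = 30/23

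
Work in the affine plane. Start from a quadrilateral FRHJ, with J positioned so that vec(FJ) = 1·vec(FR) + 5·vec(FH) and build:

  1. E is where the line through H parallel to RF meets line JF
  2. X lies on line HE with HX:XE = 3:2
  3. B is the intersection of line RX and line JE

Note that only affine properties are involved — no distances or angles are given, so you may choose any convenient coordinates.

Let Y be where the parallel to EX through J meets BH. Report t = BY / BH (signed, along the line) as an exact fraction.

t = 55

Choose coordinates F = (0, 0), R = (1, 0), H = (0, 1), J = (1, 5).
1. E is where the line through H parallel to RF meets line JF ⇒ E = (1/5, 1)
2. X lies on line HE with HX:XE = 3:2 ⇒ X = (3/25, 1)
3. B is the intersection of line RX and line JE ⇒ B = (5/27, 25/27)
through J parallel to EX: direction (-2/25, 0); meets BH at Y = (-10, 5)
Y = B + t·(H−B) with t = 55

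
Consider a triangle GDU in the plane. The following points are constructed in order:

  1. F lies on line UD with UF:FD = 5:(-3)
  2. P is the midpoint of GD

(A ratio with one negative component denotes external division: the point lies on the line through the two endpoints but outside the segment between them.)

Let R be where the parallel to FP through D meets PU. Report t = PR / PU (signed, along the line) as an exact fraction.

Work in coordinates with G = (0, 0), D = (1, 0), U = (0, 1).
1. F lies on line UD with UF:FD = 5:(-3) ⇒ F = (5/2, -3/2)
2. P is the midpoint of GD ⇒ P = (1/2, 0)
through D parallel to FP: direction (-2, 3/2); meets PU at R = (1/5, 3/5)
R = P + t·(U−P) with t = 3/5

t = 3/5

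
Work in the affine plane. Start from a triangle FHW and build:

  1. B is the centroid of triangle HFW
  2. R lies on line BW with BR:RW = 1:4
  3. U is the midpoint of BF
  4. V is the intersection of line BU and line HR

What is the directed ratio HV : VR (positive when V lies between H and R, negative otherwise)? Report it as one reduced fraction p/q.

Work in coordinates with F = (0, 0), H = (1, 0), W = (0, 1).
1. B is the centroid of triangle HFW ⇒ B = (1/3, 1/3)
2. R lies on line BW with BR:RW = 1:4 ⇒ R = (4/15, 7/15)
3. U is the midpoint of BF ⇒ U = (1/6, 1/6)
4. V is the intersection of line BU and line HR ⇒ V = (7/18, 7/18)
V = H + t·(R−H) with t = 5/6, so HV:VR = t:(1−t) = 5/6:1/6

HV:VR = 5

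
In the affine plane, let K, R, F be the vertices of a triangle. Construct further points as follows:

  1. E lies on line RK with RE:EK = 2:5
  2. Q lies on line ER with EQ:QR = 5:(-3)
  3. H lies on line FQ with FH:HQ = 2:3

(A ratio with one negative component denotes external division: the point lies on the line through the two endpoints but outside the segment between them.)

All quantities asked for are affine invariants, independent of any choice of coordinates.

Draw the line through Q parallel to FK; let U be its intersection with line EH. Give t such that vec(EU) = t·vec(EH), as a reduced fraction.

Set K = (0, 0), R = (1, 0), F = (0, 1); any affine frame gives the same invariant.
1. E lies on line RK with RE:EK = 2:5 ⇒ E = (5/7, 0)
2. Q lies on line ER with EQ:QR = 5:(-3) ⇒ Q = (10/7, 0)
3. H lies on line FQ with FH:HQ = 2:3 ⇒ H = (4/7, 3/5)
through Q parallel to FK: direction (0, -1); meets EH at U = (10/7, -3)
U = E + t·(H−E) with t = -5

t = -5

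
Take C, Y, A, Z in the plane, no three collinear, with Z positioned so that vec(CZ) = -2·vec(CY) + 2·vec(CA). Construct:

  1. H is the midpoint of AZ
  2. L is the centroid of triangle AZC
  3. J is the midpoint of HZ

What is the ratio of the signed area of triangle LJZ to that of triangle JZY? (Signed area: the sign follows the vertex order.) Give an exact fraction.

[LJZ]:[JZY] = 2/3

Choose coordinates C = (0, 0), Y = (1, 0), A = (0, 1), Z = (-2, 2).
1. H is the midpoint of AZ ⇒ H = (-1, 3/2)
2. L is the centroid of triangle AZC ⇒ L = (-2/3, 1)
3. J is the midpoint of HZ ⇒ J = (-3/2, 7/4)
2·[LJZ] = 1/6, 2·[JZY] = 1/4
[LJZ]:[JZY] = 1/6:1/4 = 2/3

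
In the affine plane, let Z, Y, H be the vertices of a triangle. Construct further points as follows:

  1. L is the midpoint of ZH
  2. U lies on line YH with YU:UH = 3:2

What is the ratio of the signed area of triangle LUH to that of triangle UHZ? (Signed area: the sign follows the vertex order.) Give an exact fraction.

[LUH]:[UHZ] = 1/2

Choose coordinates Z = (0, 0), Y = (1, 0), H = (0, 1).
1. L is the midpoint of ZH ⇒ L = (0, 1/2)
2. U lies on line YH with YU:UH = 3:2 ⇒ U = (2/5, 3/5)
2·[LUH] = 1/5, 2·[UHZ] = 2/5
[LUH]:[UHZ] = 1/5:2/5 = 1/2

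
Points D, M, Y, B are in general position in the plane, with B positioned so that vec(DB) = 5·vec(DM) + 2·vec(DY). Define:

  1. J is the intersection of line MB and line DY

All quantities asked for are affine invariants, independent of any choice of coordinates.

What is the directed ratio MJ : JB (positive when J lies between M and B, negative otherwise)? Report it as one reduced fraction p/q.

MJ:JB = -1/5

Assign D = (0, 0), M = (1, 0), Y = (0, 1), B = (5, 2) — the answer is frame-independent, so this choice is without loss of generality.
1. J is the intersection of line MB and line DY ⇒ J = (0, -1/2)
J = M + t·(B−M) with t = -1/4, so MJ:JB = t:(1−t) = -1/4:5/4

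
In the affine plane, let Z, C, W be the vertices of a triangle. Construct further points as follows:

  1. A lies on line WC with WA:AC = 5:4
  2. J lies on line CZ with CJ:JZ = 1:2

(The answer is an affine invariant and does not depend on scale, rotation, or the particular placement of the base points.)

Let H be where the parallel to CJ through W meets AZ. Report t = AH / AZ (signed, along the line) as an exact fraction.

t = -5/4

Choose coordinates Z = (0, 0), C = (1, 0), W = (0, 1).
1. A lies on line WC with WA:AC = 5:4 ⇒ A = (5/9, 4/9)
2. J lies on line CZ with CJ:JZ = 1:2 ⇒ J = (2/3, 0)
through W parallel to CJ: direction (-1/3, 0); meets AZ at H = (5/4, 1)
H = A + t·(Z−A) with t = -5/4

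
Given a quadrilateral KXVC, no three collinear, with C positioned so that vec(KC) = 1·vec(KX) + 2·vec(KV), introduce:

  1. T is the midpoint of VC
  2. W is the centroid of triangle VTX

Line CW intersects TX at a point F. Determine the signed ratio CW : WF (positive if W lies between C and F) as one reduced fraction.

CW:WF = -4

Work in coordinates with K = (0, 0), X = (1, 0), V = (0, 1), C = (1, 2).
1. T is the midpoint of VC ⇒ T = (1/2, 3/2)
2. W is the centroid of triangle VTX ⇒ W = (1/2, 5/6)
line CW meets TX at F = (5/8, 9/8)
W = C + t·(F−C) with t = 4/3, so CW:WF = 4/3:-1/3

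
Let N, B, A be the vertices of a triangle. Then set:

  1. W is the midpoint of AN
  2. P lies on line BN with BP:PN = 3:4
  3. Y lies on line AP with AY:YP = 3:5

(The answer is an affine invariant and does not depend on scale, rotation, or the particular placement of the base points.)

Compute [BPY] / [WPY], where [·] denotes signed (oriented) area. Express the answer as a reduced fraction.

[BPY]:[WPY] = -3/2

Choose coordinates N = (0, 0), B = (1, 0), A = (0, 1).
1. W is the midpoint of AN ⇒ W = (0, 1/2)
2. P lies on line BN with BP:PN = 3:4 ⇒ P = (4/7, 0)
3. Y lies on line AP with AY:YP = 3:5 ⇒ Y = (3/14, 5/8)
2·[BPY] = -15/56, 2·[WPY] = 5/28
[BPY]:[WPY] = -15/56:5/28 = -3/2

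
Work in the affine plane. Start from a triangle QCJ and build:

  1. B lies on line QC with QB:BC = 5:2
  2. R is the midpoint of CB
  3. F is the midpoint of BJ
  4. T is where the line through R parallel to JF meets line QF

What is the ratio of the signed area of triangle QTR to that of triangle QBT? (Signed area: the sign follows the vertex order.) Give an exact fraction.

Set Q = (0, 0), C = (1, 0), J = (0, 1); any affine frame gives the same invariant.
1. B lies on line QC with QB:BC = 5:2 ⇒ B = (5/7, 0)
2. R is the midpoint of CB ⇒ R = (6/7, 0)
3. F is the midpoint of BJ ⇒ F = (5/14, 1/2)
4. T is where the line through R parallel to JF meets line QF ⇒ T = (3/7, 3/5)
2·[QTR] = -18/35, 2·[QBT] = 3/7
[QTR]:[QBT] = -18/35:3/7 = -6/5

[QTR]:[QBT] = -6/5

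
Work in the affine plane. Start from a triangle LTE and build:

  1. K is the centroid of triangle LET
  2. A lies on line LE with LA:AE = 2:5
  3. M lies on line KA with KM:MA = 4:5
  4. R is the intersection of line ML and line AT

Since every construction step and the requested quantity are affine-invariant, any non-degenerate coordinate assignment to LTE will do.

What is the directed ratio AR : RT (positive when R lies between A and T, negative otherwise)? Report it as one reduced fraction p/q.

AR:RT = 10/59

Work in coordinates with L = (0, 0), T = (1, 0), E = (0, 1).
1. K is the centroid of triangle LET ⇒ K = (1/3, 1/3)
2. A lies on line LE with LA:AE = 2:5 ⇒ A = (0, 2/7)
3. M lies on line KA with KM:MA = 4:5 ⇒ M = (5/27, 59/189)
4. R is the intersection of line ML and line AT ⇒ R = (10/69, 118/483)
R = A + t·(T−A) with t = 10/69, so AR:RT = t:(1−t) = 10/69:59/69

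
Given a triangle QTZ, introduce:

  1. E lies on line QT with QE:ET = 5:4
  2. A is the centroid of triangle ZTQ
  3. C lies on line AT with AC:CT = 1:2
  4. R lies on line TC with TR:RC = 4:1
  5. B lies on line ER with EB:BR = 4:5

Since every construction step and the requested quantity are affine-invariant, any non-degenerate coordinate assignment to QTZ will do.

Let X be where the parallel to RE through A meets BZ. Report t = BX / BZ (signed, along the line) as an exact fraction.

Assign Q = (0, 0), T = (1, 0), Z = (0, 1) — the answer is frame-independent, so this choice is without loss of generality.
1. E lies on line QT with QE:ET = 5:4 ⇒ E = (5/9, 0)
2. A is the centroid of triangle ZTQ ⇒ A = (1/3, 1/3)
3. C lies on line AT with AC:CT = 1:2 ⇒ C = (5/9, 2/9)
4. R lies on line TC with TR:RC = 4:1 ⇒ R = (29/45, 8/45)
5. B lies on line ER with EB:BR = 4:5 ⇒ B = (241/405, 32/405)
through A parallel to RE: direction (-4/45, -8/45); meets BZ at X = (964/2565, 1073/2565)
X = B + t·(Z−B) with t = 7/19

t = 7/19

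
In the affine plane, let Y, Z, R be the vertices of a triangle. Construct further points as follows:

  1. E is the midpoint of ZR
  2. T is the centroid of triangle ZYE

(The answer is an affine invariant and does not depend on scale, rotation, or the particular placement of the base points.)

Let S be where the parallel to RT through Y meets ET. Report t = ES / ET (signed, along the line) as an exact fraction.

Choose coordinates Y = (0, 0), Z = (1, 0), R = (0, 1).
1. E is the midpoint of ZR ⇒ E = (1/2, 1/2)
2. T is the centroid of triangle ZYE ⇒ T = (1/2, 1/6)
through Y parallel to RT: direction (1/2, -5/6); meets ET at S = (1/2, -5/6)
S = E + t·(T−E) with t = 4

t = 4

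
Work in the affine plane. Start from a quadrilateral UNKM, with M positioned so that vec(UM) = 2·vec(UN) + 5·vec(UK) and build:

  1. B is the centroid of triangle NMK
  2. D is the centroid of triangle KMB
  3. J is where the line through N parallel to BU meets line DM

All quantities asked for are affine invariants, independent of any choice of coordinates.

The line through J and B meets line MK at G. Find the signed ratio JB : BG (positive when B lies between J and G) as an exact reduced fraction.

Set U = (0, 0), N = (1, 0), K = (0, 1), M = (2, 5); any affine frame gives the same invariant.
1. B is the centroid of triangle NMK ⇒ B = (1, 2)
2. D is the centroid of triangle KMB ⇒ D = (1, 8/3)
3. J is where the line through N parallel to BU meets line DM ⇒ J = (-7, -16)
line JB meets MK at G = (5, 11)
B = J + t·(G−J) with t = 2/3, so JB:BG = 2/3:1/3

JB:BG = 2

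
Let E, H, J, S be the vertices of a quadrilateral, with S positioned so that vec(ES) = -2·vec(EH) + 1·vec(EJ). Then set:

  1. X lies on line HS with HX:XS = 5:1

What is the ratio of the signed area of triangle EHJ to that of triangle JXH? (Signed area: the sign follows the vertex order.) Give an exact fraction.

[EHJ]:[JXH] = 3/5

Set E = (0, 0), H = (1, 0), J = (0, 1), S = (-2, 1); any affine frame gives the same invariant.
1. X lies on line HS with HX:XS = 5:1 ⇒ X = (-3/2, 5/6)
2·[EHJ] = 1, 2·[JXH] = 5/3
[EHJ]:[JXH] = 1:5/3 = 3/5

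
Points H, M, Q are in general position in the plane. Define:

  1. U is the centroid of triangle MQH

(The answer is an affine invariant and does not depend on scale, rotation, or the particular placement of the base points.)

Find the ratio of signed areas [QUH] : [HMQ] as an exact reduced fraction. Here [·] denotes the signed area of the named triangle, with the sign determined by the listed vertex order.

Set H = (0, 0), M = (1, 0), Q = (0, 1); any affine frame gives the same invariant.
1. U is the centroid of triangle MQH ⇒ U = (1/3, 1/3)
2·[QUH] = -1/3, 2·[HMQ] = 1
[QUH]:[HMQ] = -1/3:1 = -1/3

[QUH]:[HMQ] = -1/3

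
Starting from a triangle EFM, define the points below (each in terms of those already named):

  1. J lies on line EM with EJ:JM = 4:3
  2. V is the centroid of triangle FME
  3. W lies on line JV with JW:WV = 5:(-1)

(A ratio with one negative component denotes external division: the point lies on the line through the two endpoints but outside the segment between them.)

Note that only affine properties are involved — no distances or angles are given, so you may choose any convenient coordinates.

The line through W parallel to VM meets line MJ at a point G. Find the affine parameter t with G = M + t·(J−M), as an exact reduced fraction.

t = -1/4

Assign E = (0, 0), F = (1, 0), M = (0, 1) — the answer is frame-independent, so this choice is without loss of generality.
1. J lies on line EM with EJ:JM = 4:3 ⇒ J = (0, 4/7)
2. V is the centroid of triangle FME ⇒ V = (1/3, 1/3)
3. W lies on line JV with JW:WV = 5:(-1) ⇒ W = (5/12, 23/84)
through W parallel to VM: direction (-1/3, 2/3); meets MJ at G = (0, 31/28)
G = M + t·(J−M) with t = -1/4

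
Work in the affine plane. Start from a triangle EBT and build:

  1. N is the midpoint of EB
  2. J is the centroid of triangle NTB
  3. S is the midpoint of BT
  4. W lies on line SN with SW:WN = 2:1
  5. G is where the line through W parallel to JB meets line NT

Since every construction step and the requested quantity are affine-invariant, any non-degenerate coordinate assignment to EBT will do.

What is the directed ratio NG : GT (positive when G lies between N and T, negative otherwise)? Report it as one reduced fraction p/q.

NG:GT = 1/3

Assign E = (0, 0), B = (1, 0), T = (0, 1) — the answer is frame-independent, so this choice is without loss of generality.
1. N is the midpoint of EB ⇒ N = (1/2, 0)
2. J is the centroid of triangle NTB ⇒ J = (1/2, 1/3)
3. S is the midpoint of BT ⇒ S = (1/2, 1/2)
4. W lies on line SN with SW:WN = 2:1 ⇒ W = (1/2, 1/6)
5. G is where the line through W parallel to JB meets line NT ⇒ G = (3/8, 1/4)
G = N + t·(T−N) with t = 1/4, so NG:GT = t:(1−t) = 1/4:3/4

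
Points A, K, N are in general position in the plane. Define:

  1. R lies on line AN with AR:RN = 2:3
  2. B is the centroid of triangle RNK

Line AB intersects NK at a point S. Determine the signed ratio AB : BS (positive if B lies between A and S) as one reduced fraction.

Set A = (0, 0), K = (1, 0), N = (0, 1); any affine frame gives the same invariant.
1. R lies on line AN with AR:RN = 2:3 ⇒ R = (0, 2/5)
2. B is the centroid of triangle RNK ⇒ B = (1/3, 7/15)
line AB meets NK at S = (5/12, 7/12)
B = A + t·(S−A) with t = 4/5, so AB:BS = 4/5:1/5

AB:BS = 4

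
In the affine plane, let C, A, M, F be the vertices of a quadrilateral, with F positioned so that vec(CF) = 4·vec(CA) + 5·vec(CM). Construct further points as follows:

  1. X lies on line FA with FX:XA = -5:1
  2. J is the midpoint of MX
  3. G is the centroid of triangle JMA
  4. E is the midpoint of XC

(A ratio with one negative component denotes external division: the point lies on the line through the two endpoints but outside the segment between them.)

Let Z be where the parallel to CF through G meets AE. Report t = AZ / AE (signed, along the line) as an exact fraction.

t = 103/45

Assign C = (0, 0), A = (1, 0), M = (0, 1), F = (4, 5) — the answer is frame-independent, so this choice is without loss of generality.
1. X lies on line FA with FX:XA = -5:1 ⇒ X = (1/4, -5/4)
2. J is the midpoint of MX ⇒ J = (1/8, -1/8)
3. G is the centroid of triangle JMA ⇒ G = (3/8, 7/24)
4. E is the midpoint of XC ⇒ E = (1/8, -5/8)
through G parallel to CF: direction (4, 5); meets AE at Z = (-361/360, -103/72)
Z = A + t·(E−A) with t = 103/45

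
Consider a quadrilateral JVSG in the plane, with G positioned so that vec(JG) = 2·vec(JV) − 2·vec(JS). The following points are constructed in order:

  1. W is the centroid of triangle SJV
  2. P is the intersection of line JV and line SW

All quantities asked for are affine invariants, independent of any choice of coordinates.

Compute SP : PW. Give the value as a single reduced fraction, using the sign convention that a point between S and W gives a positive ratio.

SP:PW = -3

Choose coordinates J = (0, 0), V = (1, 0), S = (0, 1), G = (2, -2).
1. W is the centroid of triangle SJV ⇒ W = (1/3, 1/3)
2. P is the intersection of line JV and line SW ⇒ P = (1/2, 0)
P = S + t·(W−S) with t = 3/2, so SP:PW = t:(1−t) = 3/2:-1/2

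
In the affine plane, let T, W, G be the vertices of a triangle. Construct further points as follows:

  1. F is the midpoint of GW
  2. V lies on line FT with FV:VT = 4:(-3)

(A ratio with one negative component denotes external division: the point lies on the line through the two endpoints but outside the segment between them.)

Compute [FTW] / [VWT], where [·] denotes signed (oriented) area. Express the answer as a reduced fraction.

[FTW]:[VWT] = 1/3

Assign T = (0, 0), W = (1, 0), G = (0, 1) — the answer is frame-independent, so this choice is without loss of generality.
1. F is the midpoint of GW ⇒ F = (1/2, 1/2)
2. V lies on line FT with FV:VT = 4:(-3) ⇒ V = (-3/2, -3/2)
2·[FTW] = 1/2, 2·[VWT] = 3/2
[FTW]:[VWT] = 1/2:3/2 = 1/3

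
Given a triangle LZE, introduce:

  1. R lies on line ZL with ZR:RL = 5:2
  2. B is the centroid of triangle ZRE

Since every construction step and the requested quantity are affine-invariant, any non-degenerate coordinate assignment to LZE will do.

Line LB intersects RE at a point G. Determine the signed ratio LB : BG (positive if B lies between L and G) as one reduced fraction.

LB:BG = -11/5

Set L = (0, 0), Z = (1, 0), E = (0, 1); any affine frame gives the same invariant.
1. R lies on line ZL with ZR:RL = 5:2 ⇒ R = (2/7, 0)
2. B is the centroid of triangle ZRE ⇒ B = (3/7, 1/3)
line LB meets RE at G = (18/77, 2/11)
B = L + t·(G−L) with t = 11/6, so LB:BG = 11/6:-5/6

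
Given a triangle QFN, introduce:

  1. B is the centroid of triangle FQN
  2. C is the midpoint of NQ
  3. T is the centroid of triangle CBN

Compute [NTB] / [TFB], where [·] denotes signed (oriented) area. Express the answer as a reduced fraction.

[NTB]:[TFB] = -1/2

Work in coordinates with Q = (0, 0), F = (1, 0), N = (0, 1).
1. B is the centroid of triangle FQN ⇒ B = (1/3, 1/3)
2. C is the midpoint of NQ ⇒ C = (0, 1/2)
3. T is the centroid of triangle CBN ⇒ T = (1/9, 11/18)
2·[NTB] = 1/18, 2·[TFB] = -1/9
[NTB]:[TFB] = 1/18:-1/9 = -1/2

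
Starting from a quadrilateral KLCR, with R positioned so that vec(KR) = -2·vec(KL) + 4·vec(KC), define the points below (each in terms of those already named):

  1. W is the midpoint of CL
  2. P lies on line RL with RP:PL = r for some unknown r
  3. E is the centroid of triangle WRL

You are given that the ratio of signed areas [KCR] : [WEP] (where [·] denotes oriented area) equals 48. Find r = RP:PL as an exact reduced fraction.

Assign K = (0, 0), L = (1, 0), C = (0, 1), R = (-2, 4) — the answer is frame-independent, so this choice is without loss of generality.
1. W is the midpoint of CL ⇒ W = (1/2, 1/2)
2. With RP:PL = r, write λ = r/(r+1) so P = R + λ·(L−R); P is affine-linear in λ
3. E is the centroid of triangle WRL ⇒ E = (-1/6, 3/2)
Every point depending on P is an affine combination of P and λ-independent points, so each such coordinate is linear in λ; the λ² term in each signed area is a multiple of (L−R)×(L−R) = 0, so 2·[KCR] and 2·[WEP] are each linear in λ. Evaluating at λ=0 and λ=1:
  2·[KCR] = 2,   2·[WEP] = -1/3·λ + 1/6
So [KCR]:[WEP] = (2) / (-1/3·λ + 1/6). Setting this equal to 48:
  2 = 48·(-1/3·λ + 1/6)  ⇒  λ = 3/8
Then r = λ/(1−λ) = (3/8)/(5/8) = 3/5. Check: with r = 3/5, P = (-7/8, 5/2) and [KCR]:[WEP] = 48 as required.

r = 3/5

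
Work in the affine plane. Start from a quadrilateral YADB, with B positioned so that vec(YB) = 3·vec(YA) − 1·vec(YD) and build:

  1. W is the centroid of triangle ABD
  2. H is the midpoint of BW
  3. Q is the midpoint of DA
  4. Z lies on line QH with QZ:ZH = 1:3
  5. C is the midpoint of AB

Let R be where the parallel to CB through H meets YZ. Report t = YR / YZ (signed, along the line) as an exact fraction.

Assign Y = (0, 0), A = (1, 0), D = (0, 1), B = (3, -1) — the answer is frame-independent, so this choice is without loss of generality.
1. W is the centroid of triangle ABD ⇒ W = (4/3, 0)
2. H is the midpoint of BW ⇒ H = (13/6, -1/2)
3. Q is the midpoint of DA ⇒ Q = (1/2, 1/2)
4. Z lies on line QH with QZ:ZH = 1:3 ⇒ Z = (11/12, 1/4)
5. C is the midpoint of AB ⇒ C = (2, -1/2)
through H parallel to CB: direction (1, -1/2); meets YZ at R = (77/102, 7/34)
R = Y + t·(Z−Y) with t = 14/17

t = 14/17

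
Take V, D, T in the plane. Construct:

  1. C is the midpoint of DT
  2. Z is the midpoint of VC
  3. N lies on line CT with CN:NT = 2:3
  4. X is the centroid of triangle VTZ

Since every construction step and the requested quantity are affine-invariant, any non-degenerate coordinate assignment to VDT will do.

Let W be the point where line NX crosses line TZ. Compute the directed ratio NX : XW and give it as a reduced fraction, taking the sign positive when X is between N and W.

NX:XW = -14/5

Assign V = (0, 0), D = (1, 0), T = (0, 1) — the answer is frame-independent, so this choice is without loss of generality.
1. C is the midpoint of DT ⇒ C = (1/2, 1/2)
2. Z is the midpoint of VC ⇒ Z = (1/4, 1/4)
3. N lies on line CT with CN:NT = 2:3 ⇒ N = (3/10, 7/10)
4. X is the centroid of triangle VTZ ⇒ X = (1/12, 5/12)
line NX meets TZ at W = (9/56, 29/56)
X = N + t·(W−N) with t = 14/9, so NX:XW = 14/9:-5/9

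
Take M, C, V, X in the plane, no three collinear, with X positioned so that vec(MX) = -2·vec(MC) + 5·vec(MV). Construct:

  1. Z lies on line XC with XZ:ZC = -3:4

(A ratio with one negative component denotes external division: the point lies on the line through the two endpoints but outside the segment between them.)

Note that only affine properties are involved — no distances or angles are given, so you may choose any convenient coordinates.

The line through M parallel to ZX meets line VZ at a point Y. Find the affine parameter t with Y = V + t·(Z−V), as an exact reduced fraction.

Set M = (0, 0), C = (1, 0), V = (0, 1), X = (-2, 5); any affine frame gives the same invariant.
1. Z lies on line XC with XZ:ZC = -3:4 ⇒ Z = (-11, 20)
through M parallel to ZX: direction (9, -15); meets VZ at Y = (33/2, -55/2)
Y = V + t·(Z−V) with t = -3/2

t = -3/2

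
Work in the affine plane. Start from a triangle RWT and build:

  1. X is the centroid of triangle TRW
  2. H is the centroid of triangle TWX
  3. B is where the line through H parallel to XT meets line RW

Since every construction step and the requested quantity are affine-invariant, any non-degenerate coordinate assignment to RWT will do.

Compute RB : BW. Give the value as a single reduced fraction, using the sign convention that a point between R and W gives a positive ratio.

RB:BW = 2

Set R = (0, 0), W = (1, 0), T = (0, 1); any affine frame gives the same invariant.
1. X is the centroid of triangle TRW ⇒ X = (1/3, 1/3)
2. H is the centroid of triangle TWX ⇒ H = (4/9, 4/9)
3. B is where the line through H parallel to XT meets line RW ⇒ B = (2/3, 0)
B = R + t·(W−R) with t = 2/3, so RB:BW = t:(1−t) = 2/3:1/3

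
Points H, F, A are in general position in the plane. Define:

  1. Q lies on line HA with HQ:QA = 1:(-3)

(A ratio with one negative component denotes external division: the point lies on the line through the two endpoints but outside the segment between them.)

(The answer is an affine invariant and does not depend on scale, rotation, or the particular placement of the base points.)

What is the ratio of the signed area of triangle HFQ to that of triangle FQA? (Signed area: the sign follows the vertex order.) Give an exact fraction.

Work in coordinates with H = (0, 0), F = (1, 0), A = (0, 1).
1. Q lies on line HA with HQ:QA = 1:(-3) ⇒ Q = (0, -1/2)
2·[HFQ] = -1/2, 2·[FQA] = -3/2
[HFQ]:[FQA] = -1/2:-3/2 = 1/3

[HFQ]:[FQA] = 1/3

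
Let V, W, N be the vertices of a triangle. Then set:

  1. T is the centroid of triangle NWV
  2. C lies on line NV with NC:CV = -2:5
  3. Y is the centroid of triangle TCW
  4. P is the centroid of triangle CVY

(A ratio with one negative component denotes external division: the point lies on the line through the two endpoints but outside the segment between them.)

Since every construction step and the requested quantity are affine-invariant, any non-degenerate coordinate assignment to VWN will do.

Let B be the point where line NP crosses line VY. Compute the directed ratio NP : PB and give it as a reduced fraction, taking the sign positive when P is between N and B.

NP:PB = 4/5

Choose coordinates V = (0, 0), W = (1, 0), N = (0, 1).
1. T is the centroid of triangle NWV ⇒ T = (1/3, 1/3)
2. C lies on line NV with NC:CV = -2:5 ⇒ C = (0, 5/3)
3. Y is the centroid of triangle TCW ⇒ Y = (4/9, 2/3)
4. P is the centroid of triangle CVY ⇒ P = (4/27, 7/9)
line NP meets VY at B = (1/3, 1/2)
P = N + t·(B−N) with t = 4/9, so NP:PB = 4/9:5/9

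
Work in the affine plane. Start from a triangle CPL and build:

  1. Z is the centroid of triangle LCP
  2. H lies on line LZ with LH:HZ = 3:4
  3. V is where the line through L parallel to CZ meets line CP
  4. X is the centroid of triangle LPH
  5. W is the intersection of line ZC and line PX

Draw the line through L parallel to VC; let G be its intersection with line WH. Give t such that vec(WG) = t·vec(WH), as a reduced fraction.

t = 91/41

Choose coordinates C = (0, 0), P = (1, 0), L = (0, 1).
1. Z is the centroid of triangle LCP ⇒ Z = (1/3, 1/3)
2. H lies on line LZ with LH:HZ = 3:4 ⇒ H = (1/7, 5/7)
3. V is where the line through L parallel to CZ meets line CP ⇒ V = (-1, 0)
4. X is the centroid of triangle LPH ⇒ X = (8/21, 4/7)
5. W is the intersection of line ZC and line PX ⇒ W = (12/25, 12/25)
through L parallel to VC: direction (1, 0); meets WH at G = (-11/41, 1)
G = W + t·(H−W) with t = 91/41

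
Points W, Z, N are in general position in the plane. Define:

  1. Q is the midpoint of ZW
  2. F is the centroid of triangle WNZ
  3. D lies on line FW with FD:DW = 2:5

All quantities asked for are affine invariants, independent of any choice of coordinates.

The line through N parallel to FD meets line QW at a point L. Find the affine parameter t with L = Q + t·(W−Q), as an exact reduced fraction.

Work in coordinates with W = (0, 0), Z = (1, 0), N = (0, 1).
1. Q is the midpoint of ZW ⇒ Q = (1/2, 0)
2. F is the centroid of triangle WNZ ⇒ F = (1/3, 1/3)
3. D lies on line FW with FD:DW = 2:5 ⇒ D = (5/21, 5/21)
through N parallel to FD: direction (-2/21, -2/21); meets QW at L = (-1, 0)
L = Q + t·(W−Q) with t = 3

t = 3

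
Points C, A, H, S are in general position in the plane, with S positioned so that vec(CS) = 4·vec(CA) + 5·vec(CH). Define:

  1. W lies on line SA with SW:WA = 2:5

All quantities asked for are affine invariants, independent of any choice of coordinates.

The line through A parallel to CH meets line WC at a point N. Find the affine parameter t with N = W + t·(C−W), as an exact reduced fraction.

Assign C = (0, 0), A = (1, 0), H = (0, 1), S = (4, 5) — the answer is frame-independent, so this choice is without loss of generality.
1. W lies on line SA with SW:WA = 2:5 ⇒ W = (22/7, 25/7)
through A parallel to CH: direction (0, 1); meets WC at N = (1, 25/22)
N = W + t·(C−W) with t = 15/22

t = 15/22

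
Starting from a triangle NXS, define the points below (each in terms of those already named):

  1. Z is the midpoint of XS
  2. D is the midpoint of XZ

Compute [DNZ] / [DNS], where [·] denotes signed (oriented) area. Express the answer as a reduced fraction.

Assign N = (0, 0), X = (1, 0), S = (0, 1) — the answer is frame-independent, so this choice is without loss of generality.
1. Z is the midpoint of XS ⇒ Z = (1/2, 1/2)
2. D is the midpoint of XZ ⇒ D = (3/4, 1/4)
2·[DNZ] = -1/4, 2·[DNS] = -3/4
[DNZ]:[DNS] = -1/4:-3/4 = 1/3

[DNZ]:[DNS] = 1/3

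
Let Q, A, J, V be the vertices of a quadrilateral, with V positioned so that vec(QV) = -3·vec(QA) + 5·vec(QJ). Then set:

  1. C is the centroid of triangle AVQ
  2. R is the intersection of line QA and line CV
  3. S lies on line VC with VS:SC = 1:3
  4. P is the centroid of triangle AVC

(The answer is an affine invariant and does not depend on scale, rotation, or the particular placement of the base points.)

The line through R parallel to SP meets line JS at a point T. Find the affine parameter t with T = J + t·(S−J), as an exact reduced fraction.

Choose coordinates Q = (0, 0), A = (1, 0), J = (0, 1), V = (-3, 5).
1. C is the centroid of triangle AVQ ⇒ C = (-2/3, 5/3)
2. R is the intersection of line QA and line CV ⇒ R = (1/2, 0)
3. S lies on line VC with VS:SC = 1:3 ⇒ S = (-29/12, 25/6)
4. P is the centroid of triangle AVC ⇒ P = (-8/9, 20/9)
through R parallel to SP: direction (55/36, -35/18); meets JS at T = (29/3, -35/3)
T = J + t·(S−J) with t = -4

t = -4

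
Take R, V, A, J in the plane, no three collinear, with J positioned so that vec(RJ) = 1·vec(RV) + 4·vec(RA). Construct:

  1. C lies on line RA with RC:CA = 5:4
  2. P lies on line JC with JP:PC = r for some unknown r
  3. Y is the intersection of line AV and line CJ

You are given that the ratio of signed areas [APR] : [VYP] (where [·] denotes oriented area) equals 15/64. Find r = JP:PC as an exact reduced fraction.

Work in coordinates with R = (0, 0), V = (1, 0), A = (0, 1), J = (1, 4).
1. C lies on line RA with RC:CA = 5:4 ⇒ C = (0, 5/9)
2. With JP:PC = r, write λ = r/(r+1) so P = J + λ·(C−J); P is affine-linear in λ
3. Y is the intersection of line AV and line CJ ⇒ Y = (1/10, 9/10)
Every point depending on P is an affine combination of P and λ-independent points, so each such coordinate is linear in λ; the λ² term in each signed area is a multiple of (C−J)×(C−J) = 0, so 2·[APR] and 2·[VYP] are each linear in λ. Evaluating at λ=0 and λ=1:
  2·[APR] = λ − 1,   2·[VYP] = 4·λ − 18/5
So [APR]:[VYP] = (λ − 1) / (4·λ − 18/5). Setting this equal to 15/64:
  λ − 1 = 15/64·(4·λ − 18/5)  ⇒  λ = 5/2
Then r = λ/(1−λ) = (5/2)/(-3/2) = -5/3. Check: with r = -5/3, P = (-3/2, -83/18) and [APR]:[VYP] = 15/64 as required.

r = -5/3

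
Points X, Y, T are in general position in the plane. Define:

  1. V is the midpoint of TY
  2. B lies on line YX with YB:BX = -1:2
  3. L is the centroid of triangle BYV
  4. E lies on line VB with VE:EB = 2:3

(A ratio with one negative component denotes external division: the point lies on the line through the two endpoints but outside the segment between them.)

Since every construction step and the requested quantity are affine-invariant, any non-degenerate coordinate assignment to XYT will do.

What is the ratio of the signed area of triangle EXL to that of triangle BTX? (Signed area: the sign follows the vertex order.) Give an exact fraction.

Work in coordinates with X = (0, 0), Y = (1, 0), T = (0, 1).
1. V is the midpoint of TY ⇒ V = (1/2, 1/2)
2. B lies on line YX with YB:BX = -1:2 ⇒ B = (2, 0)
3. L is the centroid of triangle BYV ⇒ L = (7/6, 1/6)
4. E lies on line VB with VE:EB = 2:3 ⇒ E = (11/10, 3/10)
2·[EXL] = 1/6, 2·[BTX] = 2
[EXL]:[BTX] = 1/6:2 = 1/12

[EXL]:[BTX] = 1/12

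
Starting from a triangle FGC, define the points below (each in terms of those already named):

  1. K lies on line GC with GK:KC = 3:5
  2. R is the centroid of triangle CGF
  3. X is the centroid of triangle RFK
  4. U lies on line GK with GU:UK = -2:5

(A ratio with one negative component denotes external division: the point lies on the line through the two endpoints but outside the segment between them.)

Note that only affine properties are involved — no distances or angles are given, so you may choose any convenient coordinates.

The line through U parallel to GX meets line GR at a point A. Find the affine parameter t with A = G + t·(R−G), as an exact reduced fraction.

Choose coordinates F = (0, 0), G = (1, 0), C = (0, 1).
1. K lies on line GC with GK:KC = 3:5 ⇒ K = (5/8, 3/8)
2. R is the centroid of triangle CGF ⇒ R = (1/3, 1/3)
3. X is the centroid of triangle RFK ⇒ X = (23/72, 17/72)
4. U lies on line GK with GU:UK = -2:5 ⇒ U = (5/4, -1/4)
through U parallel to GX: direction (-49/72, 17/72); meets GR at A = (31/15, -8/15)
A = G + t·(R−G) with t = -8/5

t = -8/5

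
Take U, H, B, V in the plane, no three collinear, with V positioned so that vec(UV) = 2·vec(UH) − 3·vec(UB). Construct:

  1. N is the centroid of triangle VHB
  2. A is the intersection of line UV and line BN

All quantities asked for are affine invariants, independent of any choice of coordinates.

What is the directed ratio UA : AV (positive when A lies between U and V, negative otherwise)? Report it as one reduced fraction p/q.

Assign U = (0, 0), H = (1, 0), B = (0, 1), V = (2, -3) — the answer is frame-independent, so this choice is without loss of generality.
1. N is the centroid of triangle VHB ⇒ N = (1, -2/3)
2. A is the intersection of line UV and line BN ⇒ A = (6, -9)
A = U + t·(V−U) with t = 3, so UA:AV = t:(1−t) = 3:-2

UA:AV = -3/2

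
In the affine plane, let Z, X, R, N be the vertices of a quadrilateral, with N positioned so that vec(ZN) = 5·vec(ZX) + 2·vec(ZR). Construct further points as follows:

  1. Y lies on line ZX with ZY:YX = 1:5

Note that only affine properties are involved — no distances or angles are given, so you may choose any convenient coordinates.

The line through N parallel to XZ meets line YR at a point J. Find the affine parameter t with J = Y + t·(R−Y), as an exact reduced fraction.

Assign Z = (0, 0), X = (1, 0), R = (0, 1), N = (5, 2) — the answer is frame-independent, so this choice is without loss of generality.
1. Y lies on line ZX with ZY:YX = 1:5 ⇒ Y = (1/6, 0)
through N parallel to XZ: direction (-1, 0); meets YR at J = (-1/6, 2)
J = Y + t·(R−Y) with t = 2

t = 2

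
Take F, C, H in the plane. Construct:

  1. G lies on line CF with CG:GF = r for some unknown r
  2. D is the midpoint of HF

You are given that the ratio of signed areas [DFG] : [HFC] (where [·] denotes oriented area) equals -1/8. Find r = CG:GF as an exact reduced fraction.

r = -5

Work in coordinates with F = (0, 0), C = (1, 0), H = (0, 1).
1. With CG:GF = r, write λ = r/(r+1) so G = C + λ·(F−C); G is affine-linear in λ
2. D is the midpoint of HF ⇒ D = (0, 1/2)
Every point depending on G is an affine combination of G and λ-independent points, so each such coordinate is linear in λ; the λ² term in each signed area is a multiple of (F−C)×(F−C) = 0, so 2·[DFG] and 2·[HFC] are each linear in λ. Evaluating at λ=0 and λ=1:
  2·[DFG] = -1/2·λ + 1/2,   2·[HFC] = 1
So [DFG]:[HFC] = (-1/2·λ + 1/2) / (1). Setting this equal to -1/8:
  -1/2·λ + 1/2 = -1/8·(1)  ⇒  λ = 5/4
Then r = λ/(1−λ) = (5/4)/(-1/4) = -5. Check: with r = -5, G = (-1/4, 0) and [DFG]:[HFC] = -1/8 as required.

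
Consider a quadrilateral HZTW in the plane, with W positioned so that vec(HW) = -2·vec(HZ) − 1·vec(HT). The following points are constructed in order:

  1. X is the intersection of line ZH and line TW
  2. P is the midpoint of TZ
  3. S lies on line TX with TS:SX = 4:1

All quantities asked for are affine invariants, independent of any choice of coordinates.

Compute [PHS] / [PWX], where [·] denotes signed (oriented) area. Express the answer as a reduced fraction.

Assign H = (0, 0), Z = (1, 0), T = (0, 1), W = (-2, -1) — the answer is frame-independent, so this choice is without loss of generality.
1. X is the intersection of line ZH and line TW ⇒ X = (-1, 0)
2. P is the midpoint of TZ ⇒ P = (1/2, 1/2)
3. S lies on line TX with TS:SX = 4:1 ⇒ S = (-4/5, 1/5)
2·[PHS] = -1/2, 2·[PWX] = -1
[PHS]:[PWX] = -1/2:-1 = 1/2

[PHS]:[PWX] = 1/2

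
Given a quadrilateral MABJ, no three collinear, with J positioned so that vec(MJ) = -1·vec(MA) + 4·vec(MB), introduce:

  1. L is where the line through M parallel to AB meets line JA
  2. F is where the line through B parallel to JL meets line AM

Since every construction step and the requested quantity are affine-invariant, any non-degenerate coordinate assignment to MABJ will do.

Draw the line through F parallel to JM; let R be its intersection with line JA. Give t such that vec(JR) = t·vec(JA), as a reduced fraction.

t = 1/2

Choose coordinates M = (0, 0), A = (1, 0), B = (0, 1), J = (-1, 4).
1. L is where the line through M parallel to AB meets line JA ⇒ L = (2, -2)
2. F is where the line through B parallel to JL meets line AM ⇒ F = (1/2, 0)
through F parallel to JM: direction (1, -4); meets JA at R = (0, 2)
R = J + t·(A−J) with t = 1/2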